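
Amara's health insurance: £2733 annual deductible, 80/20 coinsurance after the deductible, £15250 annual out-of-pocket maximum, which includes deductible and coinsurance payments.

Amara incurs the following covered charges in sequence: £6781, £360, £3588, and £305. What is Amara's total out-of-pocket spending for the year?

£4393.20

#1 (£6781): deductible takes £2733, £4048 remains; 20% of £4048 = £809.60. Patient owes £3542.60 (running OOP £3542.60).
#2 (£360): deductible already satisfied, so patient's share is 20% × £360 = £72. Patient pays £72; OOP now £3614.60.
#3 (£3588): 20% coinsurance on £3588 = £717.60. Cost to patient: £717.60. OOP to date £4332.20.
#4 (£305): deductible already satisfied, so patient's share is 20% × £305 = £61. Patient pays £61; OOP now £4393.20.
Summing the patient's payments: £3542.60 + £72 + £717.60 + £61 = £4393.20.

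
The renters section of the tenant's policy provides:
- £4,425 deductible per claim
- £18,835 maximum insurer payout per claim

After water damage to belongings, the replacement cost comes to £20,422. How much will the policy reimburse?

£15,997

After the deductible, £20,422 − £4,425 = £15,997 remains.
That's under the £18,835 cap, so the insurer reimburses the full £15,997.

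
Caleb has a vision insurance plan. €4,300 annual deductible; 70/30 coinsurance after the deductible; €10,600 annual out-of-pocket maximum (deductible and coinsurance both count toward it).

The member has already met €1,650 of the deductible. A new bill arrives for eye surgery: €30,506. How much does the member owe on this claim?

€8,950

Remaining deductible: €4,300 − €1,650 = €2,650.
After the €2,650 deductible portion, €30,506 − €2,650 = €27,856 is subject to coinsurance.
Coinsurance: €27,856 × 30% = €8,356.80.
That puts the member's cost at €2,650 + €8,356.80 = €11,006.80 before any cap.
Year-to-date out-of-pocket would reach €1,650 + €11,006.80 = €12,656.80, above the €10,600 maximum, so the member pays only €10,600 − €1,650 = €8,950.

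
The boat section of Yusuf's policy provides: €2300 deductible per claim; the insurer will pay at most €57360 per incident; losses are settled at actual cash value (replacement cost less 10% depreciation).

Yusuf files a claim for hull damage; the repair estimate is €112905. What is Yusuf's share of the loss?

Actual cash value after 10% depreciation: €112905 × 90% = €101614.50.
After the deductible, €101614.50 − €2300 = €99314.50 remains.
Since €99314.50 > €57360, the payout is capped at €57360.
The owner bears the rest of the original loss: €112905 − €57360 = €55545.

€55545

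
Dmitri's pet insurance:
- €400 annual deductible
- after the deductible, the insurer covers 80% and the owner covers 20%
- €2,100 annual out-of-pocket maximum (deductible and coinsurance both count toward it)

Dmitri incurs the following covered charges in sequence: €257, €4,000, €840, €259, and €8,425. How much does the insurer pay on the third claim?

€672

Bill 1, €257: fully absorbed by the deductible. Cost to owner: €257. OOP to date €257. Insurer: €257 − €257 = €0.
Bill 2, €4,000: €143 to deductible, leaving €3,857; owner's 20% is €771.40. Cost to owner: €914.40. OOP to date €1,171.40. Insurer: €4,000 − €914.40 = €3,085.60.
Bill 3, €840: deductible met; 20% of €840 = €168. Owner pays €168; OOP now €1,339.40. Plan pays €840 − €168 = €672.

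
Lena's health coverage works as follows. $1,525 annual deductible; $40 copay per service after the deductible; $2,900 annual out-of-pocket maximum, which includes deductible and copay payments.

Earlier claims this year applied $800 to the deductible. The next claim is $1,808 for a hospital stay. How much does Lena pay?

$765

Remaining deductible: $1,525 − $800 = $725.
That leaves $1,808 − $725 = $1,083 for the copay.
Copay on this service: $40.
Patient responsibility before any cap: $725 + $40 = $765.
Cumulative spending $800 + $765 = $1,565 stays under the $2,900 maximum.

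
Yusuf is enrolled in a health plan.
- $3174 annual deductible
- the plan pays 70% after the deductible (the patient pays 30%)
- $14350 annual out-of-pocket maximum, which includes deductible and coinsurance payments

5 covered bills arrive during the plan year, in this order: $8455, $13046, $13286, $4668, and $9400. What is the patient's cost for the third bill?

#1 ($8455): deductible takes $3174, $5281 remains; 30% of $5281 = $1584.30. Patient owes $4758.30 (running OOP $4758.30).
#2 ($13046): deductible met; 30% of $13046 = $3913.80. Patient owes $3913.80 (running OOP $8672.10).
#3 ($13286): deductible met; 30% of $13286 = $3985.80. Patient owes $3985.80 (running OOP $12657.90).

$3985.80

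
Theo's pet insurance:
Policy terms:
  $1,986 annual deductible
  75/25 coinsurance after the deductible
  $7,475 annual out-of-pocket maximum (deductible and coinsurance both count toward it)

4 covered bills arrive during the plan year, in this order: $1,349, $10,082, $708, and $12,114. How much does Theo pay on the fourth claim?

Claim 1 ($1,349): all of it applies to the deductible. Owner pays $1,349; OOP now $1,349.
Claim 2 ($10,082): $637 to deductible, leaving $9,445; 25% of $9,445 = $2,361.25. Owner pays $2,998.25; OOP now $4,347.25.
Claim 3 ($708): 25% coinsurance on $708 = $177. Owner pays $177; OOP now $4,524.25.
Claim 4 ($12,114): deductible met; 25% of $12,114 = $3,028.50. Adding that to $4,524.25 gives $7,552.75, past the $7,475 cap; owner pays only $7,475 − $4,524.25 = $2,950.75.

$2,950.75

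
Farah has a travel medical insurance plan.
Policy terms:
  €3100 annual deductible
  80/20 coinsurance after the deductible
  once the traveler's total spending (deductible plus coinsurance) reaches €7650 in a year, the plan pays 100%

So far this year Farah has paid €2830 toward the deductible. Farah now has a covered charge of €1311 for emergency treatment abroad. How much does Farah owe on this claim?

€478.20

Remaining deductible: €3100 − €2830 = €270.
That leaves €1311 − €270 = €1041 for coinsurance.
Traveler's 20% share of €1041 is €208.20.
That puts the traveler's cost at €270 + €208.20 = €478.20 before any cap.
Cumulative spending €2830 + €478.20 = €3308.20 stays under the €7650 maximum.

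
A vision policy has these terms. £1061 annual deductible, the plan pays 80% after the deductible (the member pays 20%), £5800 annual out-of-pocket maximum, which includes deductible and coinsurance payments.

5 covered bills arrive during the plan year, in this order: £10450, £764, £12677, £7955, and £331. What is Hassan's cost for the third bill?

Bill 1, £10450: £1061 to deductible, leaving £9389; member's 20% is £1877.80. Cost to member: £2938.80. OOP to date £2938.80.
Bill 2, £764: deductible met; 20% of £764 = £152.80. Cost to member: £152.80. OOP to date £3091.60.
Bill 3, £12677: deductible already satisfied, so member's share is 20% × £12677 = £2535.40. Member pays £2535.40; OOP now £5627.

£2535.40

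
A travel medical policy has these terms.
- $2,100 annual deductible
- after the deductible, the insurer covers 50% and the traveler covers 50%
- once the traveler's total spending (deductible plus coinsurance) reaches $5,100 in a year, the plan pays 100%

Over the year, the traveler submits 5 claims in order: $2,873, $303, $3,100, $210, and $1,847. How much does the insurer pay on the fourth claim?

#1 ($2,873): $2,100 to deductible, leaving $773; coinsurance $773 × 50% = $386.50. Traveler owes $2,486.50 (running OOP $2,486.50). Insurer: $2,873 − $2,486.50 = $386.50.
#2 ($303): deductible met; 50% of $303 = $151.50. Traveler owes $151.50 (running OOP $2,638). Plan pays $303 − $151.50 = $151.50.
#3 ($3,100): deductible met; 50% of $3,100 = $1,550. Cost to traveler: $1,550. OOP to date $4,188. Plan pays $3,100 − $1,550 = $1,550.
#4 ($210): 50% coinsurance on $210 = $105. Traveler pays $105; OOP now $4,293. Plan pays $210 − $105 = $105.

$105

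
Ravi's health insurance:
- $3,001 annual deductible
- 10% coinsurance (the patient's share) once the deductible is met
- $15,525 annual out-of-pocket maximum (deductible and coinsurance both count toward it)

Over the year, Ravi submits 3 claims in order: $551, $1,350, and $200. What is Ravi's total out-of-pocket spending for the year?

$2,101

Claim 1 ($551): all of it applies to the deductible. Cost to patient: $551. OOP to date $551.
Claim 2 ($1,350): entire amount goes to the deductible. Patient owes $1,350 (running OOP $1,901).
Claim 3 ($200): entire amount goes to the deductible. Patient pays $200; OOP now $2,101.
Summing the patient's payments: $551 + $1,350 + $200 = $2,101.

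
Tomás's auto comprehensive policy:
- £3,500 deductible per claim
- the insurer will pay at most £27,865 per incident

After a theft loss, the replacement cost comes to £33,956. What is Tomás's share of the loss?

£6,091

Subtract the deductible: £33,956 − £3,500 = £30,456.
The £27,865 per-incident cap binds; insurer pays £27,865.
Policyholder's share is the uncovered remainder: £33,956 − £27,865 = £6,091.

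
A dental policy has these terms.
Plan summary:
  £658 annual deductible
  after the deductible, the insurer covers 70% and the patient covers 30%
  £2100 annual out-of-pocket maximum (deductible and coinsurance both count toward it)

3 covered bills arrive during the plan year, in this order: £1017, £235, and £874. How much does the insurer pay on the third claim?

£611.80

Claim 1 (£1017): £658 to deductible, leaving £359; patient's 30% is £107.70. Patient pays £765.70; OOP now £765.70. Plan pays £1017 − £765.70 = £251.30.
Claim 2 (£235): 30% coinsurance on £235 = £70.50. Cost to patient: £70.50. OOP to date £836.20. Plan pays £235 − £70.50 = £164.50.
Claim 3 (£874): deductible already satisfied, so patient's share is 30% × £874 = £262.20. Patient owes £262.20 (running OOP £1098.40). Insurer: £874 − £262.20 = £611.80.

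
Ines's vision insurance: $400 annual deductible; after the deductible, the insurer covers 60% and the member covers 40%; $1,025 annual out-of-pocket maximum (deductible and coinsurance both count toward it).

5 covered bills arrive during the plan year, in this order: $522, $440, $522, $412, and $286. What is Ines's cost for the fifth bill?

$26.60

Bill 1, $522: deductible takes $400, $122 remains; member's 40% is $48.80. Member pays $448.80; OOP now $448.80.
Bill 2, $440: deductible already satisfied, so member's share is 40% × $440 = $176. Member pays $176; OOP now $624.80.
Bill 3, $522: deductible already satisfied, so member's share is 40% × $522 = $208.80. Member pays $208.80; OOP now $833.60.
Bill 4, $412: 40% coinsurance on $412 = $164.80. Member owes $164.80 (running OOP $998.40).
Bill 5, $286: 40% coinsurance on $286 = $114.40. Adding that to $998.40 gives $1,112.80, past the $1,025 cap; member pays only $1,025 − $998.40 = $26.60.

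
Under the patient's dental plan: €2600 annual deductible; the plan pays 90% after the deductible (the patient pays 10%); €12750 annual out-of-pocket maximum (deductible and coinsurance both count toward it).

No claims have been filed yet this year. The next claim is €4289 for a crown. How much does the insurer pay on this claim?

Deductible not yet touched, so the first €2600 of the bill goes to the deductible.
That leaves €4289 − €2600 = €1689 for coinsurance.
10% of €1689 = €168.90 falls to the patient.
So the patient owes €2600 + €168.90 = €2768.90 before any cap.
Total out-of-pocket so far would be €0 + €2768.90 = €2768.90, below the €12750 cap — no reduction.
Insurer pays the balance: €4289 − €2768.90 = €1520.10.

€1520.10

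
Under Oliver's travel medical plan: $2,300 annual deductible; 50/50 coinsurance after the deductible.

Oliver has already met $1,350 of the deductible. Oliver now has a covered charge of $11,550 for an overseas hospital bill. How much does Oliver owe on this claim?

$1,350 of the $2,300 deductible is already met, leaving $950.
The remaining $10,600 (= $11,550 − $950) moves to coinsurance.
Coinsurance: $10,600 × 50% = $5,300.
Traveler responsibility: $950 + $5,300 = $6,250.

$6,250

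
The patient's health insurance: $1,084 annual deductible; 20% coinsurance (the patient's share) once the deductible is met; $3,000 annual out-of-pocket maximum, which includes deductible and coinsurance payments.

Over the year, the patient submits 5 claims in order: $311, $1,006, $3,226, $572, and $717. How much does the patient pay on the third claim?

#1 ($311): entire amount goes to the deductible. Patient owes $311 (running OOP $311).
#2 ($1,006): $773 finishes the deductible; $233 goes to coinsurance; patient's 20% is $46.60. Cost to patient: $819.60. OOP to date $1,130.60.
#3 ($3,226): deductible met; 20% of $3,226 = $645.20. Patient pays $645.20; OOP now $1,775.80.

$645.20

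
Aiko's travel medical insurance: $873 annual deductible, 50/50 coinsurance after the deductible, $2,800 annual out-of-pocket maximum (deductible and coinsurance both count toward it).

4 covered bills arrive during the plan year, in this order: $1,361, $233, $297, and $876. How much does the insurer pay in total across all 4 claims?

Bill 1, $1,361: $873 finishes the deductible; $488 goes to coinsurance; 50% of $488 = $244. Cost to traveler: $1,117. OOP to date $1,117. Plan pays $1,361 − $1,117 = $244.
Bill 2, $233: deductible already satisfied, so traveler's share is 50% × $233 = $116.50. Traveler owes $116.50 (running OOP $1,233.50). Plan pays $233 − $116.50 = $116.50.
Bill 3, $297: deductible already satisfied, so traveler's share is 50% × $297 = $148.50. Traveler owes $148.50 (running OOP $1,382). Insurer: $297 − $148.50 = $148.50.
Bill 4, $876: deductible met; 50% of $876 = $438. Cost to traveler: $438. OOP to date $1,820. Insurer: $876 − $438 = $438.
Insurer total = bills − traveler's total = $2,767 − $1,820 = $947.

$947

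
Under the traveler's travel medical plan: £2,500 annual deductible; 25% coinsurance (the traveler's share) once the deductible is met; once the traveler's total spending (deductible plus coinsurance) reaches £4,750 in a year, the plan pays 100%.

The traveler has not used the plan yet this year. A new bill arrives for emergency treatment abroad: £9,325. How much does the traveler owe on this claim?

£4,206.25

Nothing has been paid toward the £2,500 deductible, so the first £2,500 of this charge is applied there.
After the £2,500 deductible portion, £9,325 − £2,500 = £6,825 is subject to coinsurance.
Coinsurance: £6,825 × 25% = £1,706.25.
That puts the traveler's cost at £2,500 + £1,706.25 = £4,206.25 before any cap.
Cumulative spending £0 + £4,206.25 = £4,206.25 stays under the £4,750 maximum.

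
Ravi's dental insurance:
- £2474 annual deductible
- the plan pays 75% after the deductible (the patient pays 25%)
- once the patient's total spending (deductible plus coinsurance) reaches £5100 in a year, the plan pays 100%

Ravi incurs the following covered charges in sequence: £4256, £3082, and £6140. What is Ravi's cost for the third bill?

£1410

#1 (£4256): £2474 to deductible, leaving £1782; 25% of £1782 = £445.50. Patient pays £2919.50; OOP now £2919.50.
#2 (£3082): deductible already satisfied, so patient's share is 25% × £3082 = £770.50. Patient pays £770.50; OOP now £3690.
#3 (£6140): deductible already satisfied, so patient's share is 25% × £6140 = £1535. OOP would hit £5225 > £5100, so the cap limits the patient to £5100 − £3690 = £1410.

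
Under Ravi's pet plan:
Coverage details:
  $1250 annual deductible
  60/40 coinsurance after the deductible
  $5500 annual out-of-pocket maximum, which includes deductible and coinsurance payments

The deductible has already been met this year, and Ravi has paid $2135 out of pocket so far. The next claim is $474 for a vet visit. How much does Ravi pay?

With the deductible met, the entire $474 is subject to coinsurance.
40% of $474 = $189.60 falls to the owner.
Total out-of-pocket so far would be $2135 + $189.60 = $2324.60, below the $5500 cap — no reduction.

$189.60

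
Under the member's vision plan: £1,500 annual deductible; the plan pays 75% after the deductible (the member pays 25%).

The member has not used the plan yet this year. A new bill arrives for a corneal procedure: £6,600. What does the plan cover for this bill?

£3,825

Nothing has been paid toward the £1,500 deductible, so the first £1,500 of this charge is applied there.
That leaves £6,600 − £1,500 = £5,100 for coinsurance.
Coinsurance: £5,100 × 25% = £1,275.
That puts the member's cost at £1,500 + £1,275 = £2,775.
Insurer pays the balance: £6,600 − £2,775 = £3,825.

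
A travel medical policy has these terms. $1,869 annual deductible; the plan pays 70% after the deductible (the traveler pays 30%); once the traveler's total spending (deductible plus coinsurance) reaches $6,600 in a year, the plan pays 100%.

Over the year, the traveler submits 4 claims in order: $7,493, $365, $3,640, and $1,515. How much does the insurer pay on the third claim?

Claim 1 ($7,493): $1,869 to deductible, leaving $5,624; traveler's 30% is $1,687.20. Cost to traveler: $3,556.20. OOP to date $3,556.20. Insurer: $7,493 − $3,556.20 = $3,936.80.
Claim 2 ($365): 30% coinsurance on $365 = $109.50. Cost to traveler: $109.50. OOP to date $3,665.70. Insurer: $365 − $109.50 = $255.50.
Claim 3 ($3,640): deductible met; 30% of $3,640 = $1,092. Traveler owes $1,092 (running OOP $4,757.70). Plan pays $3,640 − $1,092 = $2,548.

$2,548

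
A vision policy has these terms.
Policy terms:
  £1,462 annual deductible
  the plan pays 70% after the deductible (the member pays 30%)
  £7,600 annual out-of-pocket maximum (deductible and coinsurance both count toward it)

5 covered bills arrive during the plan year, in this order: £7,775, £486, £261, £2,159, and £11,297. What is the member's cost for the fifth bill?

Claim 1 (£7,775): deductible takes £1,462, £6,313 remains; member's 30% is £1,893.90. Member owes £3,355.90 (running OOP £3,355.90).
Claim 2 (£486): deductible met; 30% of £486 = £145.80. Member owes £145.80 (running OOP £3,501.70).
Claim 3 (£261): deductible met; 30% of £261 = £78.30. Member pays £78.30; OOP now £3,580.
Claim 4 (£2,159): 30% coinsurance on £2,159 = £647.70. Cost to member: £647.70. OOP to date £4,227.70.
Claim 5 (£11,297): deductible already satisfied, so member's share is 30% × £11,297 = £3,389.10. OOP would hit £7,616.80 > £7,600, so the cap limits the member to £7,600 − £4,227.70 = £3,372.30.

£3,372.30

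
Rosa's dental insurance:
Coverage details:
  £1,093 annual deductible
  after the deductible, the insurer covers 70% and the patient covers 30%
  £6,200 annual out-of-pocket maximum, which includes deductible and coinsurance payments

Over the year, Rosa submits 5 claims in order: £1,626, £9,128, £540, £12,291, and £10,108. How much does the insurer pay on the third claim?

£378

Bill 1, £1,626: £1,093 finishes the deductible; £533 goes to coinsurance; 30% of £533 = £159.90. Patient pays £1,252.90; OOP now £1,252.90. Insurer: £1,626 − £1,252.90 = £373.10.
Bill 2, £9,128: 30% coinsurance on £9,128 = £2,738.40. Cost to patient: £2,738.40. OOP to date £3,991.30. Plan pays £9,128 − £2,738.40 = £6,389.60.
Bill 3, £540: deductible already satisfied, so patient's share is 30% × £540 = £162. Patient pays £162; OOP now £4,153.30. Insurer: £540 − £162 = £378.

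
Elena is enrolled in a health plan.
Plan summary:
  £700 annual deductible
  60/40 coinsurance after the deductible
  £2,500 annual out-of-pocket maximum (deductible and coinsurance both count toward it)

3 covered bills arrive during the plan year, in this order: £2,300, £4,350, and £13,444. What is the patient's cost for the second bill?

Claim 1 — £2,300: £700 finishes the deductible; £1,600 goes to coinsurance; patient's 40% is £640. Patient pays £1,340; OOP now £1,340.
Claim 2 — £4,350: deductible met; 40% of £4,350 = £1,740. Adding that to £1,340 gives £3,080, past the £2,500 cap; patient pays only £2,500 − £1,340 = £1,160.

£1,160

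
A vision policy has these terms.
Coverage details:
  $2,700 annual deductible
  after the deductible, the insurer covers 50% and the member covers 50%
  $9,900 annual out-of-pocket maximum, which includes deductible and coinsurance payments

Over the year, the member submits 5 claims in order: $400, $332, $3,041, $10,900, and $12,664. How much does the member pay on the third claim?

Claim 1 ($400): entire amount goes to the deductible. Cost to member: $400. OOP to date $400.
Claim 2 ($332): all of it applies to the deductible. Member pays $332; OOP now $732.
Claim 3 ($3,041): $1,968 finishes the deductible; $1,073 goes to coinsurance; 50% of $1,073 = $536.50. Cost to member: $2,504.50. OOP to date $3,236.50.

$2,504.50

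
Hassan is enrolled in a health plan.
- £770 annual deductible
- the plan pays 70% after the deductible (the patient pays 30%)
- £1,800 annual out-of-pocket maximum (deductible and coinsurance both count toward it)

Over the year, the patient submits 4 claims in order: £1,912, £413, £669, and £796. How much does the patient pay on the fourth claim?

£238.80

#1 (£1,912): £770 finishes the deductible; £1,142 goes to coinsurance; patient's 30% is £342.60. Patient owes £1,112.60 (running OOP £1,112.60).
#2 (£413): deductible already satisfied, so patient's share is 30% × £413 = £123.90. Patient owes £123.90 (running OOP £1,236.50).
#3 (£669): deductible met; 30% of £669 = £200.70. Patient owes £200.70 (running OOP £1,437.20).
#4 (£796): deductible met; 30% of £796 = £238.80. Cost to patient: £238.80. OOP to date £1,676.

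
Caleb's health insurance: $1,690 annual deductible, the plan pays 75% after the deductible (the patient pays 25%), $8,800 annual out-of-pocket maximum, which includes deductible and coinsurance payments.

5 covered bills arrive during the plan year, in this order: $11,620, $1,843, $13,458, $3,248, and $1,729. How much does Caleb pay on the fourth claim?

$802.25

Claim 1 — $11,620: $1,690 to deductible, leaving $9,930; coinsurance $9,930 × 25% = $2,482.50. Patient owes $4,172.50 (running OOP $4,172.50).
Claim 2 — $1,843: deductible already satisfied, so patient's share is 25% × $1,843 = $460.75. Patient pays $460.75; OOP now $4,633.25.
Claim 3 — $13,458: deductible met; 25% of $13,458 = $3,364.50. Patient pays $3,364.50; OOP now $7,997.75.
Claim 4 — $3,248: deductible met; 25% of $3,248 = $812. That would push OOP to $8,809.75, over the $8,800 cap, so patient pays $8,800 − $7,997.75 = $802.25.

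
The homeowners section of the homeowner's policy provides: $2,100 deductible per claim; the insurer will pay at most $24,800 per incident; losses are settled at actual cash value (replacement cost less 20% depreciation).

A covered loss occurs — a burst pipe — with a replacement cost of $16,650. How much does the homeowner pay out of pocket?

$5,430

Actual cash value after 20% depreciation: $16,650 × 80% = $13,320.
Less the $2,100 deductible: $13,320 − $2,100 = $11,220.
That's under the $24,800 cap, so the insurer reimburses the full $11,220.
The homeowner bears the rest of the original loss: $16,650 − $11,220 = $5,430.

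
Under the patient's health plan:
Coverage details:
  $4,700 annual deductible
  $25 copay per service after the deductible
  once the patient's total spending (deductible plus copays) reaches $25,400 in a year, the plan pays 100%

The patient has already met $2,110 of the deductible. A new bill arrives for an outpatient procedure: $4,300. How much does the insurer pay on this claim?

$1,685

$2,110 of the $4,700 deductible is already met, leaving $2,590.
The remaining $1,710 (= $4,300 − $2,590) moves to the copay.
Copay on this service: $25.
So the patient owes $2,590 + $25 = $2,615 before any cap.
Cumulative spending $2,110 + $2,615 = $4,725 stays under the $25,400 maximum.
Insurer pays the balance: $4,300 − $2,615 = $1,685.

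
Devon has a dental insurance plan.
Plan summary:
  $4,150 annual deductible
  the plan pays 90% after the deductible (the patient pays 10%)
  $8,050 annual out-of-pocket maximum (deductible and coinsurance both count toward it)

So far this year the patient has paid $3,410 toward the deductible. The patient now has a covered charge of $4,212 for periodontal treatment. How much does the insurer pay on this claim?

$3,124.80

$3,410 of the $4,150 deductible is already met, leaving $740.
After the $740 deductible portion, $4,212 − $740 = $3,472 is subject to coinsurance.
Coinsurance: $3,472 × 10% = $347.20.
Patient responsibility before any cap: $740 + $347.20 = $1,087.20.
Total out-of-pocket so far would be $3,410 + $1,087.20 = $4,497.20, below the $8,050 cap — no reduction.
The insurer covers the remainder: $4,212 − $1,087.20 = $3,124.80.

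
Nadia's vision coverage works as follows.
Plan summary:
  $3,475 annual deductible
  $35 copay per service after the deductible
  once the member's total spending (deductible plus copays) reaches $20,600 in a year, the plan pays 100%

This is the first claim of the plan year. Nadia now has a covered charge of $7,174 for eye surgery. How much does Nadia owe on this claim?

$3,510

The full $3,475 deductible is still open; $3,475 of this bill applies to it.
That leaves $7,174 − $3,475 = $3,699 for the copay.
Copay on this service: $35.
Member responsibility before any cap: $3,475 + $35 = $3,510.
Year-to-date out-of-pocket becomes $0 + $3,510 = $3,510, still under the $20,600 maximum, so no cap applies.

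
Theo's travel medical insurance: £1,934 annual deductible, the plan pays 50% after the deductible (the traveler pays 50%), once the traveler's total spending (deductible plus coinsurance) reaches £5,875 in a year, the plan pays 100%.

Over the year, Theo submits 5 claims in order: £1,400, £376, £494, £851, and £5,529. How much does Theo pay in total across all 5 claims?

£5,292

#1 (£1,400): all of it applies to the deductible. Traveler pays £1,400; OOP now £1,400.
#2 (£376): fully absorbed by the deductible. Cost to traveler: £376. OOP to date £1,776.
#3 (£494): £158 finishes the deductible; £336 goes to coinsurance; 50% of £336 = £168. Traveler owes £326 (running OOP £2,102).
#4 (£851): deductible met; 50% of £851 = £425.50. Cost to traveler: £425.50. OOP to date £2,527.50.
#5 (£5,529): deductible met; 50% of £5,529 = £2,764.50. Traveler pays £2,764.50; OOP now £5,292.
Total paid by the traveler: £1,400 + £376 + £326 + £425.50 + £2,764.50 = £5,292.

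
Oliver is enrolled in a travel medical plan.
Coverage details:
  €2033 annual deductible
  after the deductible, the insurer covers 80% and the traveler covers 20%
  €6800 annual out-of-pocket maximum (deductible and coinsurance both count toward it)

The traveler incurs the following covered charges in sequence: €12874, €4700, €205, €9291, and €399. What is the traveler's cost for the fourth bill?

€1617.80

Bill 1, €12874: €2033 finishes the deductible; €10841 goes to coinsurance; 20% of €10841 = €2168.20. Cost to traveler: €4201.20. OOP to date €4201.20.
Bill 2, €4700: deductible already satisfied, so traveler's share is 20% × €4700 = €940. Cost to traveler: €940. OOP to date €5141.20.
Bill 3, €205: deductible already satisfied, so traveler's share is 20% × €205 = €41. Cost to traveler: €41. OOP to date €5182.20.
Bill 4, €9291: deductible already satisfied, so traveler's share is 20% × €9291 = €1858.20. Adding that to €5182.20 gives €7040.40, past the €6800 cap; traveler pays only €6800 − €5182.20 = €1617.80.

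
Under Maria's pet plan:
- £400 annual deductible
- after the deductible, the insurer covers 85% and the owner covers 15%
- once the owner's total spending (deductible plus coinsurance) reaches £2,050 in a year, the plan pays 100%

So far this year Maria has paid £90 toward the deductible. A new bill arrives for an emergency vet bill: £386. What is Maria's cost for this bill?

£90 of the £400 deductible is already met, leaving £310.
The remaining £76 (= £386 − £310) moves to coinsurance.
15% of £76 = £11.40 falls to the owner.
So the owner owes £310 + £11.40 = £321.40 before any cap.
Year-to-date out-of-pocket becomes £90 + £321.40 = £411.40, still under the £2,050 maximum, so no cap applies.

£321.40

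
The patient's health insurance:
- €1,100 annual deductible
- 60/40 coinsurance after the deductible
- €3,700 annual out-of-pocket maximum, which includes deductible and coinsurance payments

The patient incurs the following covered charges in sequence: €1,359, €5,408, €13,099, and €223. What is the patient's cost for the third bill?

Bill 1, €1,359: €1,100 finishes the deductible; €259 goes to coinsurance; 40% of €259 = €103.60. Patient pays €1,203.60; OOP now €1,203.60.
Bill 2, €5,408: 40% coinsurance on €5,408 = €2,163.20. Patient pays €2,163.20; OOP now €3,366.80.
Bill 3, €13,099: 40% coinsurance on €13,099 = €5,239.60. That would push OOP to €8,606.40, over the €3,700 cap, so patient pays €3,700 − €3,366.80 = €333.20.

€333.20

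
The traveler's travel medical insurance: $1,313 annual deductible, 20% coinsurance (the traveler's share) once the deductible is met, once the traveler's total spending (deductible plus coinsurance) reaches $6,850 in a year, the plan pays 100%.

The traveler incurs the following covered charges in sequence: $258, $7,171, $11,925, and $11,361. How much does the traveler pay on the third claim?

#1 ($258): entire amount goes to the deductible. Traveler pays $258; OOP now $258.
#2 ($7,171): $1,055 to deductible, leaving $6,116; 20% of $6,116 = $1,223.20. Traveler owes $2,278.20 (running OOP $2,536.20).
#3 ($11,925): deductible already satisfied, so traveler's share is 20% × $11,925 = $2,385. Traveler pays $2,385; OOP now $4,921.20.

$2,385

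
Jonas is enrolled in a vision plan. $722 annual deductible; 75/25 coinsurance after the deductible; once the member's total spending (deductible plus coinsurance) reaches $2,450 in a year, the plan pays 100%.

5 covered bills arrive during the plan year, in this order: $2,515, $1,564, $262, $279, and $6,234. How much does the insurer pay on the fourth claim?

$209.25

Claim 1 — $2,515: deductible takes $722, $1,793 remains; 25% of $1,793 = $448.25. Member owes $1,170.25 (running OOP $1,170.25). Plan pays $2,515 − $1,170.25 = $1,344.75.
Claim 2 — $1,564: deductible already satisfied, so member's share is 25% × $1,564 = $391. Cost to member: $391. OOP to date $1,561.25. Plan pays $1,564 − $391 = $1,173.
Claim 3 — $262: 25% coinsurance on $262 = $65.50. Cost to member: $65.50. OOP to date $1,626.75. Plan pays $262 − $65.50 = $196.50.
Claim 4 — $279: deductible met; 25% of $279 = $69.75. Member pays $69.75; OOP now $1,696.50. Insurer: $279 − $69.75 = $209.25.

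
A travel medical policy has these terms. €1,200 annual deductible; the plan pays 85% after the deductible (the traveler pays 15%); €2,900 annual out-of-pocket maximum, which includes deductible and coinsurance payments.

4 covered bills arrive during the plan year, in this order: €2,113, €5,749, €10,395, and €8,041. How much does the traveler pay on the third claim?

€700.70

Claim 1 — €2,113: €1,200 to deductible, leaving €913; coinsurance €913 × 15% = €136.95. Cost to traveler: €1,336.95. OOP to date €1,336.95.
Claim 2 — €5,749: 15% coinsurance on €5,749 = €862.35. Traveler pays €862.35; OOP now €2,199.30.
Claim 3 — €10,395: deductible met; 15% of €10,395 = €1,559.25. Adding that to €2,199.30 gives €3,758.55, past the €2,900 cap; traveler pays only €2,900 − €2,199.30 = €700.70.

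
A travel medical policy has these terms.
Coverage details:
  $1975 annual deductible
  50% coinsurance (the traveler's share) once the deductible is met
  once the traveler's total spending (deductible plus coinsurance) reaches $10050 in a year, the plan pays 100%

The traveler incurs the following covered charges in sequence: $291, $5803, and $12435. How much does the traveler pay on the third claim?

$6015.50

Bill 1, $291: entire amount goes to the deductible. Cost to traveler: $291. OOP to date $291.
Bill 2, $5803: deductible takes $1684, $4119 remains; traveler's 50% is $2059.50. Traveler pays $3743.50; OOP now $4034.50.
Bill 3, $12435: deductible met; 50% of $12435 = $6217.50. OOP would hit $10252 > $10050, so the cap limits the traveler to $10050 − $4034.50 = $6015.50.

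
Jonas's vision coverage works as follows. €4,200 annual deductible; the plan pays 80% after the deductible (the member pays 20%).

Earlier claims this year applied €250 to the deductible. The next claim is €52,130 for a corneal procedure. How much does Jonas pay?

€13,586

Remaining deductible: €4,200 − €250 = €3,950.
The remaining €48,180 (= €52,130 − €3,950) moves to coinsurance.
Coinsurance: €48,180 × 20% = €9,636.
Member responsibility: €3,950 + €9,636 = €13,586.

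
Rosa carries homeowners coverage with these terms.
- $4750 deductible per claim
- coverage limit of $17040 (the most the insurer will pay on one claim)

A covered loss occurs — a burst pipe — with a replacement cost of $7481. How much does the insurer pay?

Subtract the deductible: $7481 − $4750 = $2731.
$2731 ≤ $17040, so the limit doesn't bind; insurer pays $2731.

$2731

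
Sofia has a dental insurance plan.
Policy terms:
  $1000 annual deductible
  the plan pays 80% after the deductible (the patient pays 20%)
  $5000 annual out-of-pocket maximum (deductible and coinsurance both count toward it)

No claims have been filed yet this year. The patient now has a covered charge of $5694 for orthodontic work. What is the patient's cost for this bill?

Nothing has been paid toward the $1000 deductible, so the first $1000 of this charge is applied there.
That leaves $5694 − $1000 = $4694 for coinsurance.
Coinsurance: $4694 × 20% = $938.80.
That puts the patient's cost at $1000 + $938.80 = $1938.80 before any cap.
Year-to-date out-of-pocket becomes $0 + $1938.80 = $1938.80, still under the $5000 maximum, so no cap applies.

$1938.80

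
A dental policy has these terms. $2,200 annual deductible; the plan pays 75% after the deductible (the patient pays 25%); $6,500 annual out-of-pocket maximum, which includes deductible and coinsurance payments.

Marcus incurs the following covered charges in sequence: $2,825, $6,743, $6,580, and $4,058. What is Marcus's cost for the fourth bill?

Claim 1 ($2,825): $2,200 finishes the deductible; $625 goes to coinsurance; patient's 25% is $156.25. Patient owes $2,356.25 (running OOP $2,356.25).
Claim 2 ($6,743): deductible met; 25% of $6,743 = $1,685.75. Cost to patient: $1,685.75. OOP to date $4,042.
Claim 3 ($6,580): deductible already satisfied, so patient's share is 25% × $6,580 = $1,645. Cost to patient: $1,645. OOP to date $5,687.
Claim 4 ($4,058): deductible met; 25% of $4,058 = $1,014.50. That would push OOP to $6,701.50, over the $6,500 cap, so patient pays $6,500 − $5,687 = $813.

$813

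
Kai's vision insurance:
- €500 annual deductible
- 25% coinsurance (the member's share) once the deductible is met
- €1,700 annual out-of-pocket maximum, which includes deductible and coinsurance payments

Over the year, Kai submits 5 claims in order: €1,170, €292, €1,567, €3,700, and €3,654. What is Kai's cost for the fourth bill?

#1 (€1,170): €500 finishes the deductible; €670 goes to coinsurance; member's 25% is €167.50. Member pays €667.50; OOP now €667.50.
#2 (€292): deductible met; 25% of €292 = €73. Member pays €73; OOP now €740.50.
#3 (€1,567): deductible already satisfied, so member's share is 25% × €1,567 = €391.75. Member owes €391.75 (running OOP €1,132.25).
#4 (€3,700): 25% coinsurance on €3,700 = €925. OOP would hit €2,057.25 > €1,700, so the cap limits the member to €1,700 − €1,132.25 = €567.75.

€567.75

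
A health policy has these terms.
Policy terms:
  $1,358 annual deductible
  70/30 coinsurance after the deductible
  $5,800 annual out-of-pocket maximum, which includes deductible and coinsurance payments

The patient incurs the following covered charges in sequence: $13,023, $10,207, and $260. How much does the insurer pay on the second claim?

$9,264.50

Claim 1 ($13,023): $1,358 to deductible, leaving $11,665; patient's 30% is $3,499.50. Cost to patient: $4,857.50. OOP to date $4,857.50. Plan pays $13,023 − $4,857.50 = $8,165.50.
Claim 2 ($10,207): deductible met; 30% of $10,207 = $3,062.10. Adding that to $4,857.50 gives $7,919.60, past the $5,800 cap; patient pays only $5,800 − $4,857.50 = $942.50. Insurer: $10,207 − $942.50 = $9,264.50.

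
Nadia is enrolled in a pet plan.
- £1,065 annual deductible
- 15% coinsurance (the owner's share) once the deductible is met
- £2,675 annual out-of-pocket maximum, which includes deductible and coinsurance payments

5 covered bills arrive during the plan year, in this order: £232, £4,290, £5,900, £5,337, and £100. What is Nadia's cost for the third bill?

Claim 1 (£232): all of it applies to the deductible. Owner pays £232; OOP now £232.
Claim 2 (£4,290): £833 to deductible, leaving £3,457; 15% of £3,457 = £518.55. Owner owes £1,351.55 (running OOP £1,583.55).
Claim 3 (£5,900): deductible already satisfied, so owner's share is 15% × £5,900 = £885. Cost to owner: £885. OOP to date £2,468.55.

£885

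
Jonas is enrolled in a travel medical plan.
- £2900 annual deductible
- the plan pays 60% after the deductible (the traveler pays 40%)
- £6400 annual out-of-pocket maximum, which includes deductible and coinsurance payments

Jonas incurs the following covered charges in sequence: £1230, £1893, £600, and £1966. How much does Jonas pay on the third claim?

£240

Claim 1 (£1230): entire amount goes to the deductible. Cost to traveler: £1230. OOP to date £1230.
Claim 2 (£1893): deductible takes £1670, £223 remains; traveler's 40% is £89.20. Traveler owes £1759.20 (running OOP £2989.20).
Claim 3 (£600): deductible already satisfied, so traveler's share is 40% × £600 = £240. Traveler owes £240 (running OOP £3229.20).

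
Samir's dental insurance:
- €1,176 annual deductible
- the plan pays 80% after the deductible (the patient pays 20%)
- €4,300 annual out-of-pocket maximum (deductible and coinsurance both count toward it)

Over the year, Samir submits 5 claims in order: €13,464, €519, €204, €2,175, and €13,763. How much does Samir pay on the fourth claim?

€435

#1 (€13,464): €1,176 to deductible, leaving €12,288; patient's 20% is €2,457.60. Cost to patient: €3,633.60. OOP to date €3,633.60.
#2 (€519): deductible met; 20% of €519 = €103.80. Cost to patient: €103.80. OOP to date €3,737.40.
#3 (€204): 20% coinsurance on €204 = €40.80. Patient owes €40.80 (running OOP €3,778.20).
#4 (€2,175): deductible met; 20% of €2,175 = €435. Patient owes €435 (running OOP €4,213.20).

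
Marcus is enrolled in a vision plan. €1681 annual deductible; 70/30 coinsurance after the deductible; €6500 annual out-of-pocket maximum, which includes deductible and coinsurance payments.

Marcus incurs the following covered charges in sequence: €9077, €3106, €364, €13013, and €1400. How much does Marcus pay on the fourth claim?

Bill 1, €9077: €1681 finishes the deductible; €7396 goes to coinsurance; coinsurance €7396 × 30% = €2218.80. Cost to member: €3899.80. OOP to date €3899.80.
Bill 2, €3106: deductible already satisfied, so member's share is 30% × €3106 = €931.80. Member owes €931.80 (running OOP €4831.60).
Bill 3, €364: deductible met; 30% of €364 = €109.20. Member owes €109.20 (running OOP €4940.80).
Bill 4, €13013: deductible already satisfied, so member's share is 30% × €13013 = €3903.90. Adding that to €4940.80 gives €8844.70, past the €6500 cap; member pays only €6500 − €4940.80 = €1559.20.

€1559.20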